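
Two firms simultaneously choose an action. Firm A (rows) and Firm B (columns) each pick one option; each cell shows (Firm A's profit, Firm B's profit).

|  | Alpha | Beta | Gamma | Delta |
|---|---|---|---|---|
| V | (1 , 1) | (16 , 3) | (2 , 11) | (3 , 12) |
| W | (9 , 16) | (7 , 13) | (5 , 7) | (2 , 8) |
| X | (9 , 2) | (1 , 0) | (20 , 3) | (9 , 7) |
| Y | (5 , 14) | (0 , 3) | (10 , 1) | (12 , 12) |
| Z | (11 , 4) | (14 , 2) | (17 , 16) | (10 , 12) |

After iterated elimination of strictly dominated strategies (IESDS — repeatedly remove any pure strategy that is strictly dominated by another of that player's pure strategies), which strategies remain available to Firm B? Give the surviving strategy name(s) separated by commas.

Alpha, Gamma, Delta

Firm A's strategy W is strictly dominated by Z (Alpha: 11>9, Beta: 14>7, Gamma: 17>5, Delta: 10>2) and is removed.
For Firm B, Delta strictly dominates Beta on the remaining rows (V: 12>3, X: 7>0, Y: 12>3, Z: 12>2); eliminate Beta.
Row V is eliminated: X beats it against every remaining column (Alpha: 9>1, Gamma: 20>2, Delta: 9>3).
Among the remaining strategies, none is strictly dominated by another pure strategy of the same player, so the elimination stops.
Surviving strategies — Firm A: {X, Y, Z}; Firm B: {Alpha, Gamma, Delta}.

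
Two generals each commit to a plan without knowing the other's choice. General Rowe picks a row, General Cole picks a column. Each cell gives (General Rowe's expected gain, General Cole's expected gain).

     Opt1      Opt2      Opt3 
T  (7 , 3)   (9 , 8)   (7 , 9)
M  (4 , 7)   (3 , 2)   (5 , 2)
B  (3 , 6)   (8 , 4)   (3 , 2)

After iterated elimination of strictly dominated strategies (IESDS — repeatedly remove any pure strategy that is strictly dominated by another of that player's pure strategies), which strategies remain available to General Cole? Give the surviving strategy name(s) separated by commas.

General Rowe's strategy M is strictly dominated by T (Opt1: 7>4, Opt2: 9>3, Opt3: 7>5) and is removed.
For General Rowe, T strictly dominates B on the remaining columns (Opt1: 7>3, Opt2: 9>8, Opt3: 7>3); eliminate B.
Column Opt1 is eliminated: Opt2 beats it against every remaining row (T: 8>3).
For General Cole, Opt3 strictly dominates Opt2 on the remaining rows (T: 9>8); eliminate Opt2.
Among the remaining strategies, none is strictly dominated by another pure strategy of the same player, so the elimination stops.
Surviving strategies — General Rowe: {T}; General Cole: {Opt3}.

Opt3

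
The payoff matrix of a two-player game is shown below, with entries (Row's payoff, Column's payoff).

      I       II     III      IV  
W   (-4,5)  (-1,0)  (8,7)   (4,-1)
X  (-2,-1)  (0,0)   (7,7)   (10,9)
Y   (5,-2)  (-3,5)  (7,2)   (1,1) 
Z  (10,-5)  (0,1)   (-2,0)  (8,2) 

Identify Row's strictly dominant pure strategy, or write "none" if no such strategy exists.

none

W fails to dominate X at I (-4<-2).
X fails to dominate W at III (7<8).
Y fails to dominate W at II (-3<-1).
Z fails to dominate W at III (-2<8).
No single strategy dominates all the others.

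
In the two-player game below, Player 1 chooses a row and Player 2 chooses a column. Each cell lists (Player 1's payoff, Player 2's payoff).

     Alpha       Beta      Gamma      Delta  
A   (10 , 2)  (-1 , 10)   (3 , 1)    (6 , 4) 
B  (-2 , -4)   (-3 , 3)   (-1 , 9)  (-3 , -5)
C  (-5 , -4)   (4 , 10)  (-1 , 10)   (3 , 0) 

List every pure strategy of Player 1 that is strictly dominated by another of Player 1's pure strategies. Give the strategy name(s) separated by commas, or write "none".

B

A: no other strategy beats it everywhere (B at Alpha (10>-2); C at Alpha (10>-5)).
B is strictly dominated by A (Alpha: 10>-2, Beta: -1>-3, Gamma: 3>-1, Delta: 6>-3).
C: no other strategy beats it everywhere (A at Beta (4>-1); B at Beta (4>-3)).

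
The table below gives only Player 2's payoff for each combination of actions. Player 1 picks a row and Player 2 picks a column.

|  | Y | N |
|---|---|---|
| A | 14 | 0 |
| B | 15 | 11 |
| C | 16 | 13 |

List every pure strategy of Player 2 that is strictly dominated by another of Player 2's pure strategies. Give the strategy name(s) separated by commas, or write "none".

N

Nothing dominates Y: N at A (14>0).
N is strictly dominated by Y (A: 14>0, B: 15>11, C: 16>13).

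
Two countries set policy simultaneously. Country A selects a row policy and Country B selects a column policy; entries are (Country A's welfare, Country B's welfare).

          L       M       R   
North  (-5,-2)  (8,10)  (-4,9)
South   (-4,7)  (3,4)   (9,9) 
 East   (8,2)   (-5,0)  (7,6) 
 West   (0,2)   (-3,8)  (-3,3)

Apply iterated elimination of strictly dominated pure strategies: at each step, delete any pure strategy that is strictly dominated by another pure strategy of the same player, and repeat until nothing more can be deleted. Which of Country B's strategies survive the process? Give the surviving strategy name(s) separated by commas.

Country B's strategy L is strictly dominated by R (North: 9>-2, South: 9>7, East: 6>2, West: 3>2) and is removed.
Row East is eliminated: South beats it against every remaining column (M: 3>-5, R: 9>7).
Country A's strategy West is strictly dominated by South (M: 3>-3, R: 9>-3) and is removed.
Among the remaining strategies, none is strictly dominated by another pure strategy of the same player, so the elimination stops.
Surviving strategies — Country A: {North, South}; Country B: {M, R}.

M, R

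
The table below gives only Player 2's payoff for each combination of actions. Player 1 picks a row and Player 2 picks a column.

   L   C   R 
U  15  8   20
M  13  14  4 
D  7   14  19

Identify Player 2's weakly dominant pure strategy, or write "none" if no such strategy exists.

none

L fails to dominate C at M (13<14).
C fails to dominate L at U (8<15).
R fails to dominate L at M (4<13).
No single strategy dominates all the others.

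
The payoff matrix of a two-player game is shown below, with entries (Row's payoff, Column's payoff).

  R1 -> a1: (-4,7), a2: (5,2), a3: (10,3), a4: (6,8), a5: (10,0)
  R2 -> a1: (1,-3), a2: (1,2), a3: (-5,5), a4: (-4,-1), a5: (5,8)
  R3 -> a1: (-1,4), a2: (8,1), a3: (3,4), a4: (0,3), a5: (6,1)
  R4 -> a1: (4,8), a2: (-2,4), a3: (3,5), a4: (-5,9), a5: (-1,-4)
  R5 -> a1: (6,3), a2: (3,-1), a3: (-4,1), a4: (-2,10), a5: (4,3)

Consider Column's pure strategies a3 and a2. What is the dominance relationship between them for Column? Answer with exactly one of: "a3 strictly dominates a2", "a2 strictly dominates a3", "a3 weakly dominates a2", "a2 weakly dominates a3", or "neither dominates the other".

Compare a3 to a2 across each opponent action: R1: 3>2, R2: 5>2, R3: 4>1, R4: 5>4, R5: 1>-1.
Every comparison favours a3, so a3 strictly dominates a2.

a3 strictly dominates a2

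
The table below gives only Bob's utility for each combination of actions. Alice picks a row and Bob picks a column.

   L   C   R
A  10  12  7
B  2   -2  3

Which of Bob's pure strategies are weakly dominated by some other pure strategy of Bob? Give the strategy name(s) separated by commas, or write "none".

none

L: no other strategy beats it everywhere (C at B (2>-2); R at A (10>7)).
C is not dominated — it holds its own against L at A (12>10); R at A (12>7).
R is not dominated — it holds its own against L at B (3>2); C at B (3>-2).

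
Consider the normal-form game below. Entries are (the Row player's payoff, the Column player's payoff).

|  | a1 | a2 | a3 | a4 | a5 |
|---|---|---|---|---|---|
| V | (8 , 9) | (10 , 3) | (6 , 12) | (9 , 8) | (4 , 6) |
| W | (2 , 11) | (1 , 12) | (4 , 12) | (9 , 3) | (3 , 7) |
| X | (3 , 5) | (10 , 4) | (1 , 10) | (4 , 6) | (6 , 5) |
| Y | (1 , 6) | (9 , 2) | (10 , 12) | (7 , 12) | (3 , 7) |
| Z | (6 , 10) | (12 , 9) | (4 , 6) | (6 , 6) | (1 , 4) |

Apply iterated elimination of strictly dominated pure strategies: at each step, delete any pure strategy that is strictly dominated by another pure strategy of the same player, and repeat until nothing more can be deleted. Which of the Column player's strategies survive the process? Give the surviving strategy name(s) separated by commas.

a1, a2, a3, a4

Column a5 is eliminated: a3 beats it against every remaining row (V: 12>6, W: 12>7, X: 10>5, Y: 12>7, Z: 6>4).
Row X is eliminated: Z beats it against every remaining column (a1: 6>3, a2: 12>10, a3: 4>1, a4: 6>4).
Among the remaining strategies, none is strictly dominated by another pure strategy of the same player, so the elimination stops.
Surviving strategies — the Row player: {V, W, Y, Z}; the Column player: {a1, a2, a3, a4}.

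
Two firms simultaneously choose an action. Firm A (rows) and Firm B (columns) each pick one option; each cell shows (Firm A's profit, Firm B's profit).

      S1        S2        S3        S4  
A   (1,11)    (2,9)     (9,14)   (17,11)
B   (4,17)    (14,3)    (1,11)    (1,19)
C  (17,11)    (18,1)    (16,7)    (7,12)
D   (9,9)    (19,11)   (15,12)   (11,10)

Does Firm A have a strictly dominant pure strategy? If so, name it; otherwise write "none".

A fails to dominate B at S1 (1<4).
B fails to dominate A at S3 (1<9).
C fails to dominate A at S4 (7<17).
D fails to dominate A at S4 (11<17).
No single strategy dominates all the others.

none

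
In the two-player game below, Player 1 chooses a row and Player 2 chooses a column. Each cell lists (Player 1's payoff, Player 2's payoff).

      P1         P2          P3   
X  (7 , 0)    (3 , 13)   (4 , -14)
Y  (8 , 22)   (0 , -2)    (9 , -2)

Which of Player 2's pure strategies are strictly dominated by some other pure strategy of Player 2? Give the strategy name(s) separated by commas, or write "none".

P3

P1 is not dominated — it holds its own against P2 at Y (22>-2); P3 at X (0>-14).
P2: no other strategy beats it everywhere (P1 at X (13>0); P3 at X (13>-14)).
P1 strictly dominates P3 — X: 0>-14, Y: 22>-2.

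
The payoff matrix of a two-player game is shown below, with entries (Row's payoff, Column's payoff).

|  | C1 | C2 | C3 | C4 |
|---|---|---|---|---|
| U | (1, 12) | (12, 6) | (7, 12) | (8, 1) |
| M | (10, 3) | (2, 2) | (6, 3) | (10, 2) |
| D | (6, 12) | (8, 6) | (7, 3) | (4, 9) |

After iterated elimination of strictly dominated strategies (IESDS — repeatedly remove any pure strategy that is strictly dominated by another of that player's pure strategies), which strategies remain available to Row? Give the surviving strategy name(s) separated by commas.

For Column, C1 strictly dominates C2 on the remaining rows (U: 12>6, M: 3>2, D: 12>6); eliminate C2.
Column C4 is eliminated: C1 beats it against every remaining row (U: 12>1, M: 3>2, D: 12>9).
Among the remaining strategies, none is strictly dominated by another pure strategy of the same player, so the elimination stops.
Surviving strategies — Row: {U, M, D}; Column: {C1, C3}.

U, M, D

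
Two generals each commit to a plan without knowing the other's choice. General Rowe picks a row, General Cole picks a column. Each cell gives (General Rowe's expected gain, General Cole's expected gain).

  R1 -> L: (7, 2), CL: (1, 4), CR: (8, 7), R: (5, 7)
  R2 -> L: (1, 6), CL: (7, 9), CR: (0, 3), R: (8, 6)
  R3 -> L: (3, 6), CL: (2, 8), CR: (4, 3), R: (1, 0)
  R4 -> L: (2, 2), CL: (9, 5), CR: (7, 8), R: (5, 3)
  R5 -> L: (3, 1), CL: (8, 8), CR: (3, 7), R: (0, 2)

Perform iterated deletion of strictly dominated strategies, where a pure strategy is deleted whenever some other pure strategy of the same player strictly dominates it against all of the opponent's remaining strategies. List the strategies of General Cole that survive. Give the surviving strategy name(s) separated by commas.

For General Cole, CL strictly dominates L on the remaining rows (R1: 4>2, R2: 9>6, R3: 8>6, R4: 5>2, R5: 8>1); eliminate L.
General Rowe's strategy R3 is strictly dominated by R4 (CL: 9>2, CR: 7>4, R: 5>1) and is removed.
Row R5 is eliminated: R4 beats it against every remaining column (CL: 9>8, CR: 7>3, R: 5>0).
Among the remaining strategies, none is strictly dominated by another pure strategy of the same player, so the elimination stops.
Surviving strategies — General Rowe: {R1, R2, R4}; General Cole: {CL, CR, R}.

CL, CR, R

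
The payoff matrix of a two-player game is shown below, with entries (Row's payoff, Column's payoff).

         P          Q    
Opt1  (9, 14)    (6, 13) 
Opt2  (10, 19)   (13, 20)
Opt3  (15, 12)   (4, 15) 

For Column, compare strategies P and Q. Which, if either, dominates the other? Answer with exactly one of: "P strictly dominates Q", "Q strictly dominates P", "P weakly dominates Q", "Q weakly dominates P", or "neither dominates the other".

P's payoffs vs Q's, by Row's action — Opt1: 14>13, Opt2: 19<20, Opt3: 12<15.
P does better at Opt1 but worse at Opt2, Opt3; neither strategy dominates the other.

neither dominates the other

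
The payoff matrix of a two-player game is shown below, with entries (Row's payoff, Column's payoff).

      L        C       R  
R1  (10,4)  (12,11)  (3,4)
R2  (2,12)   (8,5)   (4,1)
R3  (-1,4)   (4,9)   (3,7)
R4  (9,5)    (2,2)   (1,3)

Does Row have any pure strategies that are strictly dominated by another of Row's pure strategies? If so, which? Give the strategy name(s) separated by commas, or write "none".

Nothing dominates R1: R2 at L (10>2); R3 at L (10>-1); R4 at L (10>9).
R2 is not dominated — it holds its own against R1 at R (4>3); R3 at L (2>-1); R4 at C (8>2).
R3 is strictly dominated by R2 (L: 2>-1, C: 8>4, R: 4>3).
R4 is strictly dominated by R1 (L: 10>9, C: 12>2, R: 3>1).

R3, R4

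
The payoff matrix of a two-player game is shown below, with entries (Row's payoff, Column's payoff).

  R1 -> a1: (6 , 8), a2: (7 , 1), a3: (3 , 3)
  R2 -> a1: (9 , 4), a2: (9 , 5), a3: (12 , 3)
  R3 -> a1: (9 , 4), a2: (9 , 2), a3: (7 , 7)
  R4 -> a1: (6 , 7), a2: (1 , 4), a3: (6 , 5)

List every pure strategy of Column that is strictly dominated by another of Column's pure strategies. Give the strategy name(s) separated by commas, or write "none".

Nothing dominates a1: a2 at R1 (8>1); a3 at R1 (8>3).
Nothing dominates a2: a1 at R2 (5>4); a3 at R2 (5>3).
a3 is not dominated — it holds its own against a1 at R3 (7>4); a2 at R1 (3>1).

none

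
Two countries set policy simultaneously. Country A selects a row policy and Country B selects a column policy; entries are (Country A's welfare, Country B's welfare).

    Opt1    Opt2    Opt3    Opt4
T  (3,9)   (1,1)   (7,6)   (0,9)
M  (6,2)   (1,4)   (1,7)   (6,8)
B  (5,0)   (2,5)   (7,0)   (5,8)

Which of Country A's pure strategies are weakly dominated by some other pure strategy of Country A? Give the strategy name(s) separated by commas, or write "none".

T

B weakly dominates T — Opt1: 5>3, Opt2: 2>1, Opt3: 7=7, Opt4: 5>0.
Nothing dominates M: T at Opt1 (6>3); B at Opt1 (6>5).
Nothing dominates B: T at Opt1 (5>3); M at Opt2 (2>1).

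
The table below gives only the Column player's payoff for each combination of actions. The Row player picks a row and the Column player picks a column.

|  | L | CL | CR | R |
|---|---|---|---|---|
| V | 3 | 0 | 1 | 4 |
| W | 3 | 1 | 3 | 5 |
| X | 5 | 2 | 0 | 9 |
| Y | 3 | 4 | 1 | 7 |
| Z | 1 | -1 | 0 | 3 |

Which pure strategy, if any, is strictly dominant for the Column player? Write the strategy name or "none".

R

R vs L: V: 4>3, W: 5>3, X: 9>5, Y: 7>3, Z: 3>1.
R vs CL: V: 4>0, W: 5>1, X: 9>2, Y: 7>4, Z: 3>-1.
R vs CR: V: 4>1, W: 5>3, X: 9>0, Y: 7>1, Z: 3>0.
R strictly beats every other strategy against every opponent action, so it is strictly dominant.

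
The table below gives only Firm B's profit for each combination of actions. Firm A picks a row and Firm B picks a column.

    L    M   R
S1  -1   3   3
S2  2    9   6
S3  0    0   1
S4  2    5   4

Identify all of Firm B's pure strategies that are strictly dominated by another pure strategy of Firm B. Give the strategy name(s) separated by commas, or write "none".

L

L is strictly dominated by R (S1: 3>-1, S2: 6>2, S3: 1>0, S4: 4>2).
M is not dominated — it holds its own against L at S1 (3>-1); R at S1 (3=3).
Nothing dominates R: L at S1 (3>-1); M at S1 (3=3).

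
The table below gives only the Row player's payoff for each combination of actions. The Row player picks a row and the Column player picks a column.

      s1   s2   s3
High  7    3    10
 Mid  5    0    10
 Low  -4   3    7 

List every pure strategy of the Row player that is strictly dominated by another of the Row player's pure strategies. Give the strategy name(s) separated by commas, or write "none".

none

High: no other strategy beats it everywhere (Mid at s1 (7>5); Low at s1 (7>-4)).
Nothing dominates Mid: High at s3 (10=10); Low at s1 (5>-4).
Nothing dominates Low: High at s2 (3=3); Mid at s2 (3>0).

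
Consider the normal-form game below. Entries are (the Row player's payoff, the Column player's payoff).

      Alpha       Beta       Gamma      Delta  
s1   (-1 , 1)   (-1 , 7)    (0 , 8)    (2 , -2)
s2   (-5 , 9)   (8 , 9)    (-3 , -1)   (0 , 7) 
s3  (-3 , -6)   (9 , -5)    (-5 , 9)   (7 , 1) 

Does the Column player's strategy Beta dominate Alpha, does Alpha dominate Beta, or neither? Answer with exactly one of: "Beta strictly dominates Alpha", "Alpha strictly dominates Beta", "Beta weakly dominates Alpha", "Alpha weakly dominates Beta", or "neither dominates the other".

Compare Beta to Alpha across every action of the Row player: s1: 7>1, s2: 9=9, s3: -5>-6.
Beta is at least as good everywhere and strictly better somewhere (tied only at s2), so Beta weakly but not strictly dominates Alpha.

Beta weakly dominates Alpha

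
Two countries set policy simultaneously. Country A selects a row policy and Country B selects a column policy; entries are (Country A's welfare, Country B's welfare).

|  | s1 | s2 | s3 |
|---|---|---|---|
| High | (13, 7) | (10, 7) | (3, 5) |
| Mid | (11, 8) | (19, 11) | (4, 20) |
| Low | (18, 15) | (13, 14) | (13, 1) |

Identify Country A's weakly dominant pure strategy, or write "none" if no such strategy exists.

High fails to dominate Mid at s2 (10<19).
Mid fails to dominate High at s1 (11<13).
Low fails to dominate Mid at s2 (13<19).
No single strategy dominates all the others.

none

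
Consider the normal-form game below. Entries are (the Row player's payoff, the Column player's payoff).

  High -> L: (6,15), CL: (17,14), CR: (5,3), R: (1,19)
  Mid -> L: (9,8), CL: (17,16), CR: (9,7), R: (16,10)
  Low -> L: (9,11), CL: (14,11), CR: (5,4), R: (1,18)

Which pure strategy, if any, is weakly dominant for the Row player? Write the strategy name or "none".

Mid vs High: L: 9>6, CL: 17=17, CR: 9>5, R: 16>1.
Mid vs Low: L: 9=9, CL: 17>14, CR: 9>5, R: 16>1.
Mid is at least as good as every other strategy against every opponent action, so it is weakly dominant.

Mid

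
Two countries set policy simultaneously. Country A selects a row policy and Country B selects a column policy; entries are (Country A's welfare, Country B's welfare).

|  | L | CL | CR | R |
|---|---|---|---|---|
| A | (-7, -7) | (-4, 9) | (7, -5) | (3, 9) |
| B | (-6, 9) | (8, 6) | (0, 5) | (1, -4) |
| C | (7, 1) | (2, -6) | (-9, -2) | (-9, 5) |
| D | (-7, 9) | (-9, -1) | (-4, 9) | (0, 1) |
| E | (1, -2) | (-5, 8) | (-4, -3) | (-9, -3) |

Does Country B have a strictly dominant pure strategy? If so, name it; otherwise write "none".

L fails to dominate CL at A (-7<9).
CL fails to dominate L at B (6<9).
CR fails to dominate L at B (5<9).
R fails to dominate L at B (-4<9).
No single strategy dominates all the others.

none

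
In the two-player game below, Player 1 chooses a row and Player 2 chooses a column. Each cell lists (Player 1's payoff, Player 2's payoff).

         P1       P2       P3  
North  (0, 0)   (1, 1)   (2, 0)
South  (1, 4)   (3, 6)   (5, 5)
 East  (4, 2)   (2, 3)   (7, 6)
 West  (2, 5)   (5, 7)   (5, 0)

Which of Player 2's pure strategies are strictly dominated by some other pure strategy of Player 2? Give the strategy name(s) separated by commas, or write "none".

P1

P2 strictly dominates P1 — North: 1>0, South: 6>4, East: 3>2, West: 7>5.
P2 is not dominated — it holds its own against P1 at North (1>0); P3 at North (1>0).
Nothing dominates P3: P1 at North (0=0); P2 at East (6>3).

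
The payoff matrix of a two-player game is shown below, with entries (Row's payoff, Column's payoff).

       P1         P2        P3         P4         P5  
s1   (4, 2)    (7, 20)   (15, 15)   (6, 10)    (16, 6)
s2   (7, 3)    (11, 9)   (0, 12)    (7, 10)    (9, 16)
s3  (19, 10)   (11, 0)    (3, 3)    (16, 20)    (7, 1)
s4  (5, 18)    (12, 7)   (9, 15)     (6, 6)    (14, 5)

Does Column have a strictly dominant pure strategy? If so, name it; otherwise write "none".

none

P1 fails to dominate P2 at s1 (2<20).
P2 fails to dominate P1 at s3 (0<10).
P3 fails to dominate P1 at s3 (3<10).
P4 fails to dominate P1 at s4 (6<18).
P5 fails to dominate P1 at s3 (1<10).
No single strategy dominates all the others.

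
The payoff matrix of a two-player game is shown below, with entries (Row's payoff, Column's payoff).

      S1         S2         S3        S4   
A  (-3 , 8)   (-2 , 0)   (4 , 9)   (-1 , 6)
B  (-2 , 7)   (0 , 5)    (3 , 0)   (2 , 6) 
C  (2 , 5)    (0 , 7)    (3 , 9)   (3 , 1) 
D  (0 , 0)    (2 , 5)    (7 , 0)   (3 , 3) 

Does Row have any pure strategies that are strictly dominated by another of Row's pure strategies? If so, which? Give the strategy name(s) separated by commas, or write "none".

A, B

A is strictly dominated by D (S1: 0>-3, S2: 2>-2, S3: 7>4, S4: 3>-1).
B: dominated, since D does at least as well everywhere (S1: 0>-2, S2: 2>0, S3: 7>3, S4: 3>2).
C: no other strategy beats it everywhere (A at S1 (2>-3); B at S1 (2>-2); D at S1 (2>0)).
Nothing dominates D: A at S1 (0>-3); B at S1 (0>-2); C at S2 (2>0).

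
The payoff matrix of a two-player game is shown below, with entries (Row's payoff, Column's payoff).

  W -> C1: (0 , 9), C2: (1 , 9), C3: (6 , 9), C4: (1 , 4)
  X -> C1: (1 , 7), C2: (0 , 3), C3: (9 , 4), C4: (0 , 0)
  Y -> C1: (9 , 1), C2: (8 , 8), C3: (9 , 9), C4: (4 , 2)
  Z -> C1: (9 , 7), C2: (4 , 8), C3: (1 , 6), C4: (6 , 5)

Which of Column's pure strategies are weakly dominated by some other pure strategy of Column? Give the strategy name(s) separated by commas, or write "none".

C4

C1: no other strategy beats it everywhere (C2 at X (7>3); C3 at X (7>4); C4 at W (9>4)).
C2: no other strategy beats it everywhere (C1 at Y (8>1); C3 at Z (8>6); C4 at W (9>4)).
C3 is not dominated — it holds its own against C1 at Y (9>1); C2 at X (4>3); C4 at W (9>4).
C2 weakly dominates C4 — W: 9>4, X: 3>0, Y: 8>2, Z: 8>5.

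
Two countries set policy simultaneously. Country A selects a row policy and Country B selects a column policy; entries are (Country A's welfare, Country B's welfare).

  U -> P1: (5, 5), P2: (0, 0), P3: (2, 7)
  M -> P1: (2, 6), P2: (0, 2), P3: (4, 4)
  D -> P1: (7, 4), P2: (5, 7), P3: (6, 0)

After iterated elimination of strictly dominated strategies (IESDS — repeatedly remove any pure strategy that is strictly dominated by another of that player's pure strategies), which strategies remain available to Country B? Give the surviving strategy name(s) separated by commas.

Row U is eliminated: D beats it against every remaining column (P1: 7>5, P2: 5>0, P3: 6>2).
Row M is eliminated: D beats it against every remaining column (P1: 7>2, P2: 5>0, P3: 6>4).
Column P1 is eliminated: P2 beats it against every remaining row (D: 7>4).
For Country B, P2 strictly dominates P3 on the remaining rows (D: 7>0); eliminate P3.
Among the remaining strategies, none is strictly dominated by another pure strategy of the same player, so the elimination stops.
Surviving strategies — Country A: {D}; Country B: {P2}.

P2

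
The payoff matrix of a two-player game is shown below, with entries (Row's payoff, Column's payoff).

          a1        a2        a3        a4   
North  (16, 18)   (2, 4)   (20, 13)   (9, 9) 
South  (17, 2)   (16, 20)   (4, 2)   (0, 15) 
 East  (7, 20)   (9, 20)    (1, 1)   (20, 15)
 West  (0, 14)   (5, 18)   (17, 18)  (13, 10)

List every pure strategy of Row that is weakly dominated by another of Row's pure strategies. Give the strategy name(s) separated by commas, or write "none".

none

North: no other strategy beats it everywhere (South at a3 (20>4); East at a1 (16>7); West at a1 (16>0)).
Nothing dominates South: North at a1 (17>16); East at a1 (17>7); West at a1 (17>0).
East: no other strategy beats it everywhere (North at a2 (9>2); South at a4 (20>0); West at a1 (7>0)).
West is not dominated — it holds its own against North at a2 (5>2); South at a3 (17>4); East at a3 (17>1).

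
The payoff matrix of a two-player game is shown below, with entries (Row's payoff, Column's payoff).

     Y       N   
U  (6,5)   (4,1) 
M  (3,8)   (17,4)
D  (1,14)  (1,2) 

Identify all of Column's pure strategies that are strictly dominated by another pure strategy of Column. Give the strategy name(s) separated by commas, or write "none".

N

Y: no other strategy beats it everywhere (N at U (5>1)).
N is strictly dominated by Y (U: 5>1, M: 8>4, D: 14>2).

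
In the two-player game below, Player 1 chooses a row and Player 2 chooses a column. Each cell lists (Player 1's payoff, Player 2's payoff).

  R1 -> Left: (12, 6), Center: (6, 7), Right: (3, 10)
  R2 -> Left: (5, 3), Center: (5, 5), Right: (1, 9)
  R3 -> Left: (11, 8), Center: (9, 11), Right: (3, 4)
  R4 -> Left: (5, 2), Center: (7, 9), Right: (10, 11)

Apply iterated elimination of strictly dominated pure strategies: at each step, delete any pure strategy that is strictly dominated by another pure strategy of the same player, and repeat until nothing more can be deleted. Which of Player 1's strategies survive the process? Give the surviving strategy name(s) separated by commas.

Row R2 is eliminated: R1 beats it against every remaining column (Left: 12>5, Center: 6>5, Right: 3>1).
For Player 2, Center strictly dominates Left on the remaining rows (R1: 7>6, R3: 11>8, R4: 9>2); eliminate Left.
Player 1's strategy R1 is strictly dominated by R4 (Center: 7>6, Right: 10>3) and is removed.
Among the remaining strategies, none is strictly dominated by another pure strategy of the same player, so the elimination stops.
Surviving strategies — Player 1: {R3, R4}; Player 2: {Center, Right}.

R3, R4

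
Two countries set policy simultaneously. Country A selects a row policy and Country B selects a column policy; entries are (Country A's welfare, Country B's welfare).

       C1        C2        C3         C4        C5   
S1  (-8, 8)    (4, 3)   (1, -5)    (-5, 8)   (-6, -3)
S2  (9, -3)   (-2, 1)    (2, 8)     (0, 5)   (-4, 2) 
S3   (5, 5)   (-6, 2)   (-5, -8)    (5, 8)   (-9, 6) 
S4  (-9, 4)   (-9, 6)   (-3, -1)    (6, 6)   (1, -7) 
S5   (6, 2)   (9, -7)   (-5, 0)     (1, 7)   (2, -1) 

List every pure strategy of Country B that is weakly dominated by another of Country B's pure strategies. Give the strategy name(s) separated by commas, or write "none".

C4 weakly dominates C1 — S1: 8=8, S2: 5>-3, S3: 8>5, S4: 6>4, S5: 7>2.
C2 is weakly dominated by C4 (S1: 8>3, S2: 5>1, S3: 8>2, S4: 6=6, S5: 7>-7).
Nothing dominates C3: C1 at S2 (8>-3); C2 at S2 (8>1); C4 at S2 (8>5); C5 at S2 (8>2).
C4: no other strategy beats it everywhere (C1 at S2 (5>-3); C2 at S1 (8>3); C3 at S1 (8>-5); C5 at S1 (8>-3)).
C5: dominated, since C4 does at least as well everywhere (S1: 8>-3, S2: 5>2, S3: 8>6, S4: 6>-7, S5: 7>-1).

C1, C2, C5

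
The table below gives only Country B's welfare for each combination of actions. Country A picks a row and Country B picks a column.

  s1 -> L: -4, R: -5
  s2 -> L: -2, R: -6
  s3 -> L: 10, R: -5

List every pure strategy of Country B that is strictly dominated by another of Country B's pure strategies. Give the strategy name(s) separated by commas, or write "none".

Nothing dominates L: R at s1 (-4>-5).
R: dominated, since L does at least as well everywhere (s1: -4>-5, s2: -2>-6, s3: 10>-5).

R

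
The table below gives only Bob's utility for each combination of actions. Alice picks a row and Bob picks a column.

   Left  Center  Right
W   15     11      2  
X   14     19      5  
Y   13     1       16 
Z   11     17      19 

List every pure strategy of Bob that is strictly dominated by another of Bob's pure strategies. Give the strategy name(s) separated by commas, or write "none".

Left: no other strategy beats it everywhere (Center at W (15>11); Right at W (15>2)).
Center is not dominated — it holds its own against Left at X (19>14); Right at W (11>2).
Nothing dominates Right: Left at Y (16>13); Center at Y (16>1).

none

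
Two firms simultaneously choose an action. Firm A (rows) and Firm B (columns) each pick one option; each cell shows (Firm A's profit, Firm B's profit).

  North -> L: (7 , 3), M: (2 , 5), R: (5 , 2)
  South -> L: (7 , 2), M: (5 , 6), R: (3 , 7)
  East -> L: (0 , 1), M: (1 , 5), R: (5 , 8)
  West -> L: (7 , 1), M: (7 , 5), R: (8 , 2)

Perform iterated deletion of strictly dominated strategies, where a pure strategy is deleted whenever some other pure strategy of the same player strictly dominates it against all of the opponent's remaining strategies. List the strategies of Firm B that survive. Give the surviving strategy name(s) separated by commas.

For Firm A, West strictly dominates East on the remaining columns (L: 7>0, M: 7>1, R: 8>5); eliminate East.
Firm B's strategy L is strictly dominated by M (North: 5>3, South: 6>2, West: 5>1) and is removed.
For Firm A, West strictly dominates North on the remaining columns (M: 7>2, R: 8>5); eliminate North.
Row South is eliminated: West beats it against every remaining column (M: 7>5, R: 8>3).
Column R is eliminated: M beats it against every remaining row (West: 5>2).
Among the remaining strategies, none is strictly dominated by another pure strategy of the same player, so the elimination stops.
Surviving strategies — Firm A: {West}; Firm B: {M}.

M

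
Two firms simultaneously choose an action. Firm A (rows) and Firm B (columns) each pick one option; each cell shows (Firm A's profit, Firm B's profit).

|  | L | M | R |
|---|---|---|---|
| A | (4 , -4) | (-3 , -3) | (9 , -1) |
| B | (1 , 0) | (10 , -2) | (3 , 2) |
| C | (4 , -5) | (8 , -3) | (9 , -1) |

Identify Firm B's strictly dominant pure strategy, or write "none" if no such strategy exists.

R

R vs L: A: -1>-4, B: 2>0, C: -1>-5.
R vs M: A: -1>-3, B: 2>-2, C: -1>-3.
R strictly beats every other strategy against every opponent action, so it is strictly dominant.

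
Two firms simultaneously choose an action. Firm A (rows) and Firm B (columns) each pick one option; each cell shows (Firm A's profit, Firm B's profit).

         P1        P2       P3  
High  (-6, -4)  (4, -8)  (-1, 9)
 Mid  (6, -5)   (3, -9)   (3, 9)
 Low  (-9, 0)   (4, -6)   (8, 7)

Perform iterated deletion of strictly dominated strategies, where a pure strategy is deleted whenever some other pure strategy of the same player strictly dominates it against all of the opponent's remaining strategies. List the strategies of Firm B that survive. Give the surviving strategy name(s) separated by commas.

Firm B's strategy P1 is strictly dominated by P3 (High: 9>-4, Mid: 9>-5, Low: 7>0) and is removed.
Row Mid is eliminated: Low beats it against every remaining column (P2: 4>3, P3: 8>3).
For Firm B, P3 strictly dominates P2 on the remaining rows (High: 9>-8, Low: 7>-6); eliminate P2.
For Firm A, Low strictly dominates High on the remaining columns (P3: 8>-1); eliminate High.
Among the remaining strategies, none is strictly dominated by another pure strategy of the same player, so the elimination stops.
Surviving strategies — Firm A: {Low}; Firm B: {P3}.

P3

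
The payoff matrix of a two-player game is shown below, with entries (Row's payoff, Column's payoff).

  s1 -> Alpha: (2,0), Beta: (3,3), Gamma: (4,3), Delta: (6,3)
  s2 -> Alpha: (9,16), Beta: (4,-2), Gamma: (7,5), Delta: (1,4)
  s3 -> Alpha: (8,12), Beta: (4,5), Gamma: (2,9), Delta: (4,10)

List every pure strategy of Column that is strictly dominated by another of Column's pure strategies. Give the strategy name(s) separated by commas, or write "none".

none

Alpha: no other strategy beats it everywhere (Beta at s2 (16>-2); Gamma at s2 (16>5); Delta at s2 (16>4)).
Beta: no other strategy beats it everywhere (Alpha at s1 (3>0); Gamma at s1 (3=3); Delta at s1 (3=3)).
Gamma: no other strategy beats it everywhere (Alpha at s1 (3>0); Beta at s1 (3=3); Delta at s1 (3=3)).
Nothing dominates Delta: Alpha at s1 (3>0); Beta at s1 (3=3); Gamma at s1 (3=3).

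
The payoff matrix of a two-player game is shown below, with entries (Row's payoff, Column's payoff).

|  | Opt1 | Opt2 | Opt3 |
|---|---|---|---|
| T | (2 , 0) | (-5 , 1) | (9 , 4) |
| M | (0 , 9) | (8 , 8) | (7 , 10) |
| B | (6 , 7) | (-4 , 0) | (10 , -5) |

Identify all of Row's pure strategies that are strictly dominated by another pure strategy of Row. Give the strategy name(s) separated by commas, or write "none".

B strictly dominates T — Opt1: 6>2, Opt2: -4>-5, Opt3: 10>9.
M: no other strategy beats it everywhere (T at Opt2 (8>-5); B at Opt2 (8>-4)).
B is not dominated — it holds its own against T at Opt1 (6>2); M at Opt1 (6>0).

T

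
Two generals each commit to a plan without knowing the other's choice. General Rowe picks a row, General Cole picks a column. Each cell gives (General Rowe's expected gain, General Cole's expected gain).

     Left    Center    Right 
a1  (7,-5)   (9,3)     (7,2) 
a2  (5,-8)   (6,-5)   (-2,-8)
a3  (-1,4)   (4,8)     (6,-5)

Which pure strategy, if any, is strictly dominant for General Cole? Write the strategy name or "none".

Center vs Left: a1: 3>-5, a2: -5>-8, a3: 8>4.
Center vs Right: a1: 3>2, a2: -5>-8, a3: 8>-5.
Center strictly beats every other strategy against every opponent action, so it is strictly dominant.

Center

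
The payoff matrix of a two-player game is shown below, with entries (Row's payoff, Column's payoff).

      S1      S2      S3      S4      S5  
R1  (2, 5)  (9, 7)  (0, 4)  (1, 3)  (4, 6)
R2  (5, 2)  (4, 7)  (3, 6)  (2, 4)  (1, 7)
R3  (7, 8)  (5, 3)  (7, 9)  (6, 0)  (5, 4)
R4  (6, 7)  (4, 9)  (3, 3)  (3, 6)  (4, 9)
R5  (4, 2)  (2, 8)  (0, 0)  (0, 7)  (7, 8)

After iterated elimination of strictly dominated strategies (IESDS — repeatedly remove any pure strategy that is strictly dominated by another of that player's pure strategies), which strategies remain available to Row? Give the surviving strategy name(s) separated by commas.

R1, R3, R5

Row R2 is eliminated: R3 beats it against every remaining column (S1: 7>5, S2: 5>4, S3: 7>3, S4: 6>2, S5: 5>1).
For Row, R3 strictly dominates R4 on the remaining columns (S1: 7>6, S2: 5>4, S3: 7>3, S4: 6>3, S5: 5>4); eliminate R4.
Column S4 is eliminated: S2 beats it against every remaining row (R1: 7>3, R3: 3>0, R5: 8>7).
Among the remaining strategies, none is strictly dominated by another pure strategy of the same player, so the elimination stops.
Surviving strategies — Row: {R1, R3, R5}; Column: {S1, S2, S3, S5}.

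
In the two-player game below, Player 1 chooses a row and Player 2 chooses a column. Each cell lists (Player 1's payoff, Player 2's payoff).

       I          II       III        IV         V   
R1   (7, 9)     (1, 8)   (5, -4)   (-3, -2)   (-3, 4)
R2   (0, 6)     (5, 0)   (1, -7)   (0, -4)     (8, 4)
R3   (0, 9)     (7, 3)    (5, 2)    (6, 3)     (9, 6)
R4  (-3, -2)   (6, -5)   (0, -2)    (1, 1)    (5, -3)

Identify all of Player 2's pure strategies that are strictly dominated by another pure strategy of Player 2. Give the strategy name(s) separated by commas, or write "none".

Nothing dominates I: II at R1 (9>8); III at R1 (9>-4); IV at R1 (9>-2); V at R1 (9>4).
II: dominated, since I does at least as well everywhere (R1: 9>8, R2: 6>0, R3: 9>3, R4: -2>-5).
IV strictly dominates III — R1: -2>-4, R2: -4>-7, R3: 3>2, R4: 1>-2.
IV is not dominated — it holds its own against I at R4 (1>-2); II at R3 (3=3); III at R1 (-2>-4); V at R4 (1>-3).
V is strictly dominated by I (R1: 9>4, R2: 6>4, R3: 9>6, R4: -2>-3).

II, III, V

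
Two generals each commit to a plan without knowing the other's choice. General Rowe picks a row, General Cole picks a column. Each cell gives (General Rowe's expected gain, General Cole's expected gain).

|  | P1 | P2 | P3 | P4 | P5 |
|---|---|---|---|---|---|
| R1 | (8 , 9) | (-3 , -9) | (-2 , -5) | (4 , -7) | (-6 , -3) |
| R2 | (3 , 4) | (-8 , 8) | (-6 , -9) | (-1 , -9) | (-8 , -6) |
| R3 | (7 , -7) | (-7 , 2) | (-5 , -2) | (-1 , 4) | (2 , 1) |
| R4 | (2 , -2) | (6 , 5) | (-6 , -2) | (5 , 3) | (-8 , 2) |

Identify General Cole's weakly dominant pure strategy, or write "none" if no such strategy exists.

P1 fails to dominate P2 at R2 (4<8).
P2 fails to dominate P1 at R1 (-9<9).
P3 fails to dominate P1 at R1 (-5<9).
P4 fails to dominate P1 at R1 (-7<9).
P5 fails to dominate P1 at R1 (-3<9).
No single strategy dominates all the others.

none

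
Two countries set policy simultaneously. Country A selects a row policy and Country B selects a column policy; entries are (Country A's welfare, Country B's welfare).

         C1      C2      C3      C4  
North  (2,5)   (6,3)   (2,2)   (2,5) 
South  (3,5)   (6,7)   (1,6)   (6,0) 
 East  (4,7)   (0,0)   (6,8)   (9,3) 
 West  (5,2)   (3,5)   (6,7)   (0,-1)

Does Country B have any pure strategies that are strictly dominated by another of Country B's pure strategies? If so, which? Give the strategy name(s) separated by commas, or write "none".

Nothing dominates C1: C2 at North (5>3); C3 at North (5>2); C4 at North (5=5).
Nothing dominates C2: C1 at South (7>5); C3 at North (3>2); C4 at South (7>0).
Nothing dominates C3: C1 at South (6>5); C2 at East (8>0); C4 at South (6>0).
C4: no other strategy beats it everywhere (C1 at North (5=5); C2 at North (5>3); C3 at North (5>2)).

none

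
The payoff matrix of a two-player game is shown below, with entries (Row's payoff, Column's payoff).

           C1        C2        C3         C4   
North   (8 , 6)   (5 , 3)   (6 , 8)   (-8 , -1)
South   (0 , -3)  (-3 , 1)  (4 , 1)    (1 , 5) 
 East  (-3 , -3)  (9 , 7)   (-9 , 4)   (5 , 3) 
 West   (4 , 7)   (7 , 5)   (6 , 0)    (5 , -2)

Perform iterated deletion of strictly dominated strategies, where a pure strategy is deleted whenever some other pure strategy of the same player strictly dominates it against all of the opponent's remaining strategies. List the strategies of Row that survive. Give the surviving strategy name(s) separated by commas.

For Row, West strictly dominates South on the remaining columns (C1: 4>0, C2: 7>-3, C3: 6>4, C4: 5>1); eliminate South.
For Column, C2 strictly dominates C4 on the remaining rows (North: 3>-1, East: 7>3, West: 5>-2); eliminate C4.
Among the remaining strategies, none is strictly dominated by another pure strategy of the same player, so the elimination stops.
Surviving strategies — Row: {North, East, West}; Column: {C1, C2, C3}.

North, East, West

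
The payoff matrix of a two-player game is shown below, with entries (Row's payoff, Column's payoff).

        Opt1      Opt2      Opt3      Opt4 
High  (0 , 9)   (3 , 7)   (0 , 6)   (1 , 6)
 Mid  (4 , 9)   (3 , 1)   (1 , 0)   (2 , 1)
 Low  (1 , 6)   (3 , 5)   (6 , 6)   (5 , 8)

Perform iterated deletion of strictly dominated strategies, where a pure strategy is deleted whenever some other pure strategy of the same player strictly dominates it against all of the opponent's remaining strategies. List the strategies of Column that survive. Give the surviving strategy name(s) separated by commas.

Opt1, Opt4

For Column, Opt1 strictly dominates Opt2 on the remaining rows (High: 9>7, Mid: 9>1, Low: 6>5); eliminate Opt2.
Row's strategy High is strictly dominated by Mid (Opt1: 4>0, Opt3: 1>0, Opt4: 2>1) and is removed.
Column's strategy Opt3 is strictly dominated by Opt4 (Mid: 1>0, Low: 8>6) and is removed.
Among the remaining strategies, none is strictly dominated by another pure strategy of the same player, so the elimination stops.
Surviving strategies — Row: {Mid, Low}; Column: {Opt1, Opt4}.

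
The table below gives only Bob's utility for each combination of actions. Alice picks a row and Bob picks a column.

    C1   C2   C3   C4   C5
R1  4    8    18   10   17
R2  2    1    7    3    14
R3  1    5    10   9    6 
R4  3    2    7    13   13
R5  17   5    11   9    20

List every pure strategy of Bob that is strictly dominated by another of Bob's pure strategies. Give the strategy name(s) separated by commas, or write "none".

C1: dominated, since C5 does at least as well everywhere (R1: 17>4, R2: 14>2, R3: 6>1, R4: 13>3, R5: 20>17).
C2: dominated, since C3 does at least as well everywhere (R1: 18>8, R2: 7>1, R3: 10>5, R4: 7>2, R5: 11>5).
C3 is not dominated — it holds its own against C1 at R1 (18>4); C2 at R1 (18>8); C4 at R1 (18>10); C5 at R1 (18>17).
Nothing dominates C4: C1 at R1 (10>4); C2 at R1 (10>8); C3 at R4 (13>7); C5 at R3 (9>6).
C5 is not dominated — it holds its own against C1 at R1 (17>4); C2 at R1 (17>8); C3 at R2 (14>7); C4 at R1 (17>10).

C1, C2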